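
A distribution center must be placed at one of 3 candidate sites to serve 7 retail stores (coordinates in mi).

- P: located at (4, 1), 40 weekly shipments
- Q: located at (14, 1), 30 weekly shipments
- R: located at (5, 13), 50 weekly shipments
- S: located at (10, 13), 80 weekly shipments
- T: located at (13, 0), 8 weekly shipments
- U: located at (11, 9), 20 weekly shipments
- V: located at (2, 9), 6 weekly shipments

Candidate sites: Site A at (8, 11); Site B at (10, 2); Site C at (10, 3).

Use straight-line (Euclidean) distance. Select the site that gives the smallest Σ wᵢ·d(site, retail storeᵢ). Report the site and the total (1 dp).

Total weighted distance at each candidate:
  Site A (8, 11): total = 1393.9
  Site B (10, 2): total = 2085.2
  Site C (10, 3): total = 1961.8
Minimum is at Site A with total 1393.9 mi.

Site A, total 1393.9 mi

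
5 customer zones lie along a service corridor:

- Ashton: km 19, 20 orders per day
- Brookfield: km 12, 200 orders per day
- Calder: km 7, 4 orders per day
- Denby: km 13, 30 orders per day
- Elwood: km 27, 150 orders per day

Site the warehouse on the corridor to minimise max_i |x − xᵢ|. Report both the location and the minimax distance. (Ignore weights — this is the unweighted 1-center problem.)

The 1-center on a line is the midpoint of the two extreme points: leftmost at 7, rightmost at 27.
Optimal location = (7 + 27)/2 = 17; maximum distance = (27 − 7)/2 = 10.

location 17, max distance 10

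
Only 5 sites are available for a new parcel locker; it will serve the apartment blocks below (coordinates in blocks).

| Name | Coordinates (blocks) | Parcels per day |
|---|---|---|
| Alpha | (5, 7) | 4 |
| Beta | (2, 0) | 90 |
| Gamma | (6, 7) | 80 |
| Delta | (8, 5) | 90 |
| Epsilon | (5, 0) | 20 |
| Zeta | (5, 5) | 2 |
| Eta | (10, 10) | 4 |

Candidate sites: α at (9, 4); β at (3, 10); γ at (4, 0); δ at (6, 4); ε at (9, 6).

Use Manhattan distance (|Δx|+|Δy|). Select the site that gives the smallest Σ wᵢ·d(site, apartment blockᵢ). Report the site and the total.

Total weighted distance at each candidate:
  α (9, 4): total = 1876
  β (3, 10): total = 2672
  γ (4, 0): total = 1838
  δ (6, 4): total = 1390
  ε (9, 6): total = 1920
Minimum is at δ with total 1390 blocks.

δ, total 1390 blocks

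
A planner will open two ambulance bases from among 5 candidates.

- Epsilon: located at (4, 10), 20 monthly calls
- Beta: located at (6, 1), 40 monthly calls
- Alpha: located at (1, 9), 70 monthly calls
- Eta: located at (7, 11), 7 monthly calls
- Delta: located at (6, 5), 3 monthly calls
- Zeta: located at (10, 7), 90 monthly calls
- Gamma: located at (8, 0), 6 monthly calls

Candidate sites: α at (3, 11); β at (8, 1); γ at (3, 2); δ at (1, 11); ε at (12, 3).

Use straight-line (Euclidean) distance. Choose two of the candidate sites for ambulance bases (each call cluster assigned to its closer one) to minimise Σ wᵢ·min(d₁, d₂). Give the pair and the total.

{β, δ}, total 913.9

Evaluate every pair (each demand assigned to the nearer of the two):
  {β, δ}: total = 913.9
  {α, β}: total = 922.9
  {δ, ε}: total = 949.7
  {α, ε}: total = 958.7
  {α, γ}: total = 1151.4
  {γ, δ}: total = 1191.0
  {γ, ε}: total = 1308.6
  {β, γ}: total = 1407.7
  {α, δ}: total = 1432.1
  {β, ε}: total = 1509.0
Best pair: {β, δ} with total 913.9.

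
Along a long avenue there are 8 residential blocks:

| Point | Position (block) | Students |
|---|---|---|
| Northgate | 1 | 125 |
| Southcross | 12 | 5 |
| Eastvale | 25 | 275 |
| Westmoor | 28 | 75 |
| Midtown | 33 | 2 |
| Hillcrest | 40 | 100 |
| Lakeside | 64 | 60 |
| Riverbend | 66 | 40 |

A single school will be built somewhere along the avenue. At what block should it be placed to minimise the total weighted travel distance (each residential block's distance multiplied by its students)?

x = 25

For a sum of weighted absolute distances on a line, the optimum is the weighted median (not the mean). Total weight W = 682; half-weight = 341.
Sort by position and accumulate weight:
  block 1 (Northgate, w=125) → cum 125
  block 12 (Southcross, w=5) → cum 130
  block 25 (Eastvale, w=275) → cum 405  ≥ 341 → median here
  block 28 (Westmoor, w=75) → cum 480
  block 33 (Midtown, w=2) → cum 482
  block 40 (Hillcrest, w=100) → cum 582
  block 64 (Lakeside, w=60) → cum 642
  block 66 (Riverbend, w=40) → cum 682
Optimal location: block 25.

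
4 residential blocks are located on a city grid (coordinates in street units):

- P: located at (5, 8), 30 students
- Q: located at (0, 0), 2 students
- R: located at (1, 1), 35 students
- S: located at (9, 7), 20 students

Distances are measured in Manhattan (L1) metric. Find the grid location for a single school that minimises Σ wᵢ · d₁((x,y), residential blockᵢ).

Manhattan distance separates: Σwᵢ(|x−xᵢ|+|y−yᵢ|) = Σwᵢ|x−xᵢ| + Σwᵢ|y−yᵢ|, so x and y are optimised independently as 1-D weighted medians.
Total weight W = 87; half = 43.5.
x-coordinate, sorted with cumulative weight:
  x=0 (Q, w=2) cum 2
  x=1 (R, w=35) cum 37
  x=5 (P, w=30) cum 67  ← median
  x=9 (S, w=20) cum 87
⇒ x* = 5
y-coordinate, sorted with cumulative weight:
  y=0 (Q, w=2) cum 2
  y=1 (R, w=35) cum 37
  y=7 (S, w=20) cum 57  ← median
  y=8 (P, w=30) cum 87
⇒ y* = 7

(5, 7)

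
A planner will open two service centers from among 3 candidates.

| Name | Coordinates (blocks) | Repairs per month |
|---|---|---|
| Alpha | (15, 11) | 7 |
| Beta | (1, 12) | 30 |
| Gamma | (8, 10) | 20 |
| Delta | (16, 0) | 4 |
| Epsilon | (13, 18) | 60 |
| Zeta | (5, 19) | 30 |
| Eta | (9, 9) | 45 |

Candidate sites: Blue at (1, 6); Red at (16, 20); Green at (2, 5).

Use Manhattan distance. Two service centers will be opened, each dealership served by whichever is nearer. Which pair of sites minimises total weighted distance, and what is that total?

Evaluate every pair (each demand assigned to the nearer of the two):
  {Blue, Red}: total = 1705
  {Red, Green}: total = 1761
  {Blue, Green}: total = 3054
Best pair: {Blue, Red} with total 1705.

{Blue, Red}, total 1705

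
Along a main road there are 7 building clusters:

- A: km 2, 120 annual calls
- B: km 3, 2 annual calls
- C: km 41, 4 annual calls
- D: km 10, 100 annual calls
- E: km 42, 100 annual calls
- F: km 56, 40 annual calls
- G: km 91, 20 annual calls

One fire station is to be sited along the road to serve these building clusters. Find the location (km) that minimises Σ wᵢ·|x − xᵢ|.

For a sum of weighted absolute distances on a line, the optimum is the weighted median (not the mean). Total weight W = 386; half-weight = 193.
Sort by position and accumulate weight:
  km 2 (A, w=120) → cum 120
  km 3 (B, w=2) → cum 122
  km 10 (D, w=100) → cum 222  ≥ 193 → median here
  km 41 (C, w=4) → cum 226
  km 42 (E, w=100) → cum 326
  km 56 (F, w=40) → cum 366
  km 91 (G, w=20) → cum 386
Optimal location: km 10.

x = 10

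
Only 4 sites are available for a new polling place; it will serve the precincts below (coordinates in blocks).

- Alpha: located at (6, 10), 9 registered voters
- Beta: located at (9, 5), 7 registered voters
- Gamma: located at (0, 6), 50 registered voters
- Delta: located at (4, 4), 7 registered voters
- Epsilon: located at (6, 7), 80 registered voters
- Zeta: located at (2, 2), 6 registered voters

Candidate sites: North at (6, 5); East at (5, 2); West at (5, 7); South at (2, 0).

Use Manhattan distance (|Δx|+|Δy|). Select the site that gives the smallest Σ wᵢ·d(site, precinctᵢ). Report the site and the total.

Total weighted distance at each candidate:
  North (6, 5): total = 639
  East (5, 2): total = 1099
  West (5, 7): total = 534
  South (2, 0): total = 1544
Minimum is at West with total 534 blocks.

West, total 534 blocks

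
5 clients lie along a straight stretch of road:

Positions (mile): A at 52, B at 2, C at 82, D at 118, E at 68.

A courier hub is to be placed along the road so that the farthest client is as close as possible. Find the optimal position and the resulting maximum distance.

location 60, max distance 58

The 1-center on a line is the midpoint of the two extreme points: leftmost at 2, rightmost at 118.
Optimal location = (2 + 118)/2 = 60; maximum distance = (118 − 2)/2 = 58.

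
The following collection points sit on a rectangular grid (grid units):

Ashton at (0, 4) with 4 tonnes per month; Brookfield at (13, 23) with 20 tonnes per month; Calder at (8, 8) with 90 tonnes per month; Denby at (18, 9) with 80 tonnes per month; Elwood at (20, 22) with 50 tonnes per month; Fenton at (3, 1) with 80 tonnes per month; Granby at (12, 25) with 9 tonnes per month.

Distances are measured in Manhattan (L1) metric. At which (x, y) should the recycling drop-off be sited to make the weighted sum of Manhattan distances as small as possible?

(8, 8)

Manhattan distance separates: Σwᵢ(|x−xᵢ|+|y−yᵢ|) = Σwᵢ|x−xᵢ| + Σwᵢ|y−yᵢ|, so x and y are optimised independently as 1-D weighted medians.
Total weight W = 333; half = 166.5.
x-coordinate, sorted with cumulative weight:
  x=0 (Ashton, w=4) cum 4
  x=3 (Fenton, w=80) cum 84
  x=8 (Calder, w=90) cum 174  ← median
  x=12 (Granby, w=9) cum 183
  x=13 (Brookfield, w=20) cum 203
  x=18 (Denby, w=80) cum 283
  x=20 (Elwood, w=50) cum 333
⇒ x* = 8
y-coordinate, sorted with cumulative weight:
  y=1 (Fenton, w=80) cum 80
  y=4 (Ashton, w=4) cum 84
  y=8 (Calder, w=90) cum 174  ← median
  y=9 (Denby, w=80) cum 254
  y=22 (Elwood, w=50) cum 304
  y=23 (Brookfield, w=20) cum 324
  y=25 (Granby, w=9) cum 333
⇒ y* = 8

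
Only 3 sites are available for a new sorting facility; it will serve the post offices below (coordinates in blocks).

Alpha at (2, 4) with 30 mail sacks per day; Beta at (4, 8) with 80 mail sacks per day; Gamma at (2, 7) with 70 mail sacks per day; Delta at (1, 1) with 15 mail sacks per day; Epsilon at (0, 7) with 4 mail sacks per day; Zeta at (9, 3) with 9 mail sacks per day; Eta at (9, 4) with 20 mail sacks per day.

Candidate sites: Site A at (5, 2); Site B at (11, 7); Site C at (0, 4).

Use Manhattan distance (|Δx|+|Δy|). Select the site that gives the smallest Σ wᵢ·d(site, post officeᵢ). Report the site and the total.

Site C, total 1392 blocks

Total weighted distance at each candidate:
  Site A (5, 2): total = 1550
  Site B (11, 7): total = 2068
  Site C (0, 4): total = 1392
Minimum is at Site C with total 1392 blocks.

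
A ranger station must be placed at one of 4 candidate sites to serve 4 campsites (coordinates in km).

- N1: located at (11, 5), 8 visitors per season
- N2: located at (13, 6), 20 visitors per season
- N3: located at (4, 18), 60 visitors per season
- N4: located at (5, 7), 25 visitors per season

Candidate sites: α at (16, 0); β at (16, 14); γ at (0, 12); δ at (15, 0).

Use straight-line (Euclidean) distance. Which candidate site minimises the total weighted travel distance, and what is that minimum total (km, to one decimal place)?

γ, total 1000.1 km

Total weighted distance at each candidate:
  α (16, 0): total = 1814.7
  β (16, 14): total = 1338.2
  γ (0, 12): total = 1000.1
  δ (15, 0): total = 1748.6
Minimum is at γ with total 1000.1 km.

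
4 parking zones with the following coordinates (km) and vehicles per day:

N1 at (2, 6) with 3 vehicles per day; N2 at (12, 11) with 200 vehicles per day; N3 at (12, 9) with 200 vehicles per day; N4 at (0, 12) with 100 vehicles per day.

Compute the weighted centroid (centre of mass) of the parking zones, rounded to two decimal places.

The minimiser of Σwᵢ‖p−pᵢ‖² is the weighted centroid p* = (Σwᵢpᵢ)/(Σwᵢ).
Σwᵢ = 503.
Σwᵢxᵢ = 3·2 + 200·12 + 200·12 + 100·0 = 4806.
Σwᵢyᵢ = 3·6 + 200·11 + 200·9 + 100·12 = 5218.
x* = 4806/503 = 9.55, y* = 5218/503 = 10.37.

(9.55, 10.37)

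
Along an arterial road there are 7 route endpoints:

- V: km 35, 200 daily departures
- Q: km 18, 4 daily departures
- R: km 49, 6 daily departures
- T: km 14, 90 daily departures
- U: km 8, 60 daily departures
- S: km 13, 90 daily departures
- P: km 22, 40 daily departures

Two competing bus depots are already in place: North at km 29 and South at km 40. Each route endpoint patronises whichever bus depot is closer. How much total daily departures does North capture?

The indifferent point is the midpoint (29+40)/2 = 34.5; route endpoints left of it (closer to North at 29) go to North, those right go to South.
  U at 8 (w=60) → North
  S at 13 (w=90) → North
  T at 14 (w=90) → North
  Q at 18 (w=4) → North
  P at 22 (w=40) → North
  V at 35 (w=200) → South
  R at 49 (w=6) → South
North captures 284; South captures 206.

284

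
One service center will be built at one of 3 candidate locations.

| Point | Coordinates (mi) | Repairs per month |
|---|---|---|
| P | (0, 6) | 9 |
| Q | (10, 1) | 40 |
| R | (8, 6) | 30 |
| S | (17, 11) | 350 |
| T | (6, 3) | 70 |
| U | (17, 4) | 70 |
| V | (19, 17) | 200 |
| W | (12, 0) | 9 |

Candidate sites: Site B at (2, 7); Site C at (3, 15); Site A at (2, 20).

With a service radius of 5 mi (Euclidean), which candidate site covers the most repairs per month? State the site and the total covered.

Coverage radius r = 5 mi; a point is covered iff (Δx)²+(Δy)² ≤ 5² = 25.
  Site B (2, 7): covers {P} → 9
  Site C (3, 15): covers {none} → 0
  Site A (2, 20): covers {none} → 0
Maximum coverage at Site B: 9 repairs per month.

Site B, covering 9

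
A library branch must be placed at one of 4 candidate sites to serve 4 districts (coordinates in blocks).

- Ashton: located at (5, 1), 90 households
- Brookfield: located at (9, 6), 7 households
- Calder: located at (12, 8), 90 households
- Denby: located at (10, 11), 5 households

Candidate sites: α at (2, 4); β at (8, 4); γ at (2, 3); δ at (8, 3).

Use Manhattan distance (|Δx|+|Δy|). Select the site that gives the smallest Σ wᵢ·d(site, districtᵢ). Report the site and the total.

Total weighted distance at each candidate:
  α (2, 4): total = 1938
  β (8, 4): total = 1326
  γ (2, 3): total = 1950
  δ (8, 3): total = 1338
Minimum is at β with total 1326 blocks.

β, total 1326 blocks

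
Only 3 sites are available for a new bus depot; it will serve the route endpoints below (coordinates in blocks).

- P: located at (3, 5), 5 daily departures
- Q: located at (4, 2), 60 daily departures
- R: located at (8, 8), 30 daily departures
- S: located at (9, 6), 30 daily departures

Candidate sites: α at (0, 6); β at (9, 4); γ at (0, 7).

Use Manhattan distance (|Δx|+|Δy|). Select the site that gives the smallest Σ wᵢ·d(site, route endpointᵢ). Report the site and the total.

Total weighted distance at each candidate:
  α (0, 6): total = 1070
  β (9, 4): total = 665
  γ (0, 7): total = 1135
Minimum is at β with total 665 blocks.

β, total 665 blocks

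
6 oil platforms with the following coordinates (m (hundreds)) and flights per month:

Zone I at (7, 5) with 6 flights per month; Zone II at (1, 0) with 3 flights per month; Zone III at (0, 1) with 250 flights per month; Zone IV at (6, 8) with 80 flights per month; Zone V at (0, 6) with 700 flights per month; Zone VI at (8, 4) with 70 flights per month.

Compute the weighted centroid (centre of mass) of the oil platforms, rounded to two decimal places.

The minimiser of Σwᵢ‖p−pᵢ‖² is the weighted centroid p* = (Σwᵢpᵢ)/(Σwᵢ).
Σwᵢ = 1109.
Σwᵢxᵢ = 6·7 + 3·1 + 250·0 + 80·6 + 700·0 + 70·8 = 1085.
Σwᵢyᵢ = 6·5 + 3·0 + 250·1 + 80·8 + 700·6 + 70·4 = 5400.
x* = 1085/1109 = 0.98, y* = 5400/1109 = 4.87.

(0.98, 4.87)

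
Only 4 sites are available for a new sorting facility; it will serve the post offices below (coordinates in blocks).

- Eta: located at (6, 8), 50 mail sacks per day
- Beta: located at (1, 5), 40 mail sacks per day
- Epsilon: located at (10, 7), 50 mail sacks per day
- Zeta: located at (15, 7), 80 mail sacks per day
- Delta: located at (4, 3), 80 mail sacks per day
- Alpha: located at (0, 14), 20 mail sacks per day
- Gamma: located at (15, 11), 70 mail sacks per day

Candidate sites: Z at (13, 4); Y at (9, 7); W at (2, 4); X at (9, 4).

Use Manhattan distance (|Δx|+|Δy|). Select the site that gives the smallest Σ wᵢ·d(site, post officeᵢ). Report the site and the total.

Total weighted distance at each candidate:
  Z (13, 4): total = 3660
  Y (9, 7): total = 2870
  W (2, 4): total = 4190
  X (9, 4): total = 3400
Minimum is at Y with total 2870 blocks.

Y, total 2870 blocks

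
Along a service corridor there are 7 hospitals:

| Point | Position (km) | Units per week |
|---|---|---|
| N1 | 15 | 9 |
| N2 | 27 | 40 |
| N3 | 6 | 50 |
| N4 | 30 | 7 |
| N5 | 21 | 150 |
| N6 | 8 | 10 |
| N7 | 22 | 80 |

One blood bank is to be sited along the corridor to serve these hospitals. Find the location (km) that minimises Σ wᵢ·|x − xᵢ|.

For a sum of weighted absolute distances on a line, the optimum is the weighted median (not the mean). Total weight W = 346; half-weight = 173.
Sort by position and accumulate weight:
  km 6 (N3, w=50) → cum 50
  km 8 (N6, w=10) → cum 60
  km 15 (N1, w=9) → cum 69
  km 21 (N5, w=150) → cum 219  ≥ 173 → median here
  km 22 (N7, w=80) → cum 299
  km 27 (N2, w=40) → cum 339
  km 30 (N4, w=7) → cum 346
Optimal location: km 21.

x = 21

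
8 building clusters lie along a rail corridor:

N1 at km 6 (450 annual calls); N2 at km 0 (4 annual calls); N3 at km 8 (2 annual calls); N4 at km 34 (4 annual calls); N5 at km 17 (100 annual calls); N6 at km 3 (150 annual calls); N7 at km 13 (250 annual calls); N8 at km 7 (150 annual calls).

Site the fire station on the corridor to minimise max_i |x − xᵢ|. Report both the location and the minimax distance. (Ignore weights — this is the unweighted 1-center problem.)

The 1-center on a line is the midpoint of the two extreme points: leftmost at 0, rightmost at 34.
Optimal location = (0 + 34)/2 = 17; maximum distance = (34 − 0)/2 = 17.

location 17, max distance 17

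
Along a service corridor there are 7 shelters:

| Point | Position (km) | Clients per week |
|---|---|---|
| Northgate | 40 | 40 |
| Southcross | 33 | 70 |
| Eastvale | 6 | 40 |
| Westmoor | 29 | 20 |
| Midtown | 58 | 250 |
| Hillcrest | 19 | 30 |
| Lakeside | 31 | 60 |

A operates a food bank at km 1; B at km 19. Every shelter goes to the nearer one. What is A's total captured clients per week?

The indifferent point is the midpoint (1+19)/2 = 10; shelters left of it (closer to A at 1) go to A, those right go to B.
  Eastvale at 6 (w=40) → A
  Hillcrest at 19 (w=30) → B
  Westmoor at 29 (w=20) → B
  Lakeside at 31 (w=60) → B
  Southcross at 33 (w=70) → B
  Northgate at 40 (w=40) → B
  Midtown at 58 (w=250) → B
A captures 40; B captures 470.

40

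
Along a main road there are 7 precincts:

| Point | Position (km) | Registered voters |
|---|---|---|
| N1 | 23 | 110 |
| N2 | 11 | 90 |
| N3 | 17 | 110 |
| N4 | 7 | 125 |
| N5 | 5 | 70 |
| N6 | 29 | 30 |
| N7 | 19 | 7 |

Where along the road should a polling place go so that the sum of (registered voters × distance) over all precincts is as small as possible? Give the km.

For a sum of weighted absolute distances on a line, the optimum is the weighted median (not the mean). Total weight W = 542; half-weight = 271.
Sort by position and accumulate weight:
  km 5 (N5, w=70) → cum 70
  km 7 (N4, w=125) → cum 195
  km 11 (N2, w=90) → cum 285  ≥ 271 → median here
  km 17 (N3, w=110) → cum 395
  km 19 (N7, w=7) → cum 402
  km 23 (N1, w=110) → cum 512
  km 29 (N6, w=30) → cum 542
Optimal location: km 11.

x = 11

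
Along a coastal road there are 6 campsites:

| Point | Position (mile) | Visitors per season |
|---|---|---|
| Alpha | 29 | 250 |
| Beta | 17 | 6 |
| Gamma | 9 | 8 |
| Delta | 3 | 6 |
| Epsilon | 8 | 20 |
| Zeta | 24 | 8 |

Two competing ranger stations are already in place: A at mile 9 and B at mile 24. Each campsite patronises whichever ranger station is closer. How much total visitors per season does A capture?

34

The indifferent point is the midpoint (9+24)/2 = 16.5; campsites left of it (closer to A at 9) go to A, those right go to B.
  Delta at 3 (w=6) → A
  Epsilon at 8 (w=20) → A
  Gamma at 9 (w=8) → A
  Beta at 17 (w=6) → B
  Zeta at 24 (w=8) → B
  Alpha at 29 (w=250) → B
A captures 34; B captures 264.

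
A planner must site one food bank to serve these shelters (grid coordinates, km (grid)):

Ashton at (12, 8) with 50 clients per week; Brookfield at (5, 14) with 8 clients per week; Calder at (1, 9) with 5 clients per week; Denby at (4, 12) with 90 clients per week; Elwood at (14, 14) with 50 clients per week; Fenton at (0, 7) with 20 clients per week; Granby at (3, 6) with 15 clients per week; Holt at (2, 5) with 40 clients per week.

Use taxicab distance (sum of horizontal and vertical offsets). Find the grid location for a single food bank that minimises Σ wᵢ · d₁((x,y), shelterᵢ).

Manhattan distance separates: Σwᵢ(|x−xᵢ|+|y−yᵢ|) = Σwᵢ|x−xᵢ| + Σwᵢ|y−yᵢ|, so x and y are optimised independently as 1-D weighted medians.
Total weight W = 278; half = 139.
x-coordinate, sorted with cumulative weight:
  x=0 (Fenton, w=20) cum 20
  x=1 (Calder, w=5) cum 25
  x=2 (Holt, w=40) cum 65
  x=3 (Granby, w=15) cum 80
  x=4 (Denby, w=90) cum 170  ← median
  x=5 (Brookfield, w=8) cum 178
  x=12 (Ashton, w=50) cum 228
  x=14 (Elwood, w=50) cum 278
⇒ x* = 4
y-coordinate, sorted with cumulative weight:
  y=5 (Holt, w=40) cum 40
  y=6 (Granby, w=15) cum 55
  y=7 (Fenton, w=20) cum 75
  y=8 (Ashton, w=50) cum 125
  y=9 (Calder, w=5) cum 130
  y=12 (Denby, w=90) cum 220  ← median
  y=14 (Brookfield, w=8) cum 228
  y=14 (Elwood, w=50) cum 278
⇒ y* = 12

(4, 12)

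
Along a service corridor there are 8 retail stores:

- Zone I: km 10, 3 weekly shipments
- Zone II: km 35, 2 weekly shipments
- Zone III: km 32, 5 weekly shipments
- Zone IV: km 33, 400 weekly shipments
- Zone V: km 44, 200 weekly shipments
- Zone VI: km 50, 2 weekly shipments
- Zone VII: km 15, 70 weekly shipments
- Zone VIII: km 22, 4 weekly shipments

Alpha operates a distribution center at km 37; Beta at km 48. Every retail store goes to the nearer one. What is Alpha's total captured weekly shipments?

The indifferent point is the midpoint (37+48)/2 = 42.5; retail stores left of it (closer to Alpha at 37) go to Alpha, those right go to Beta.
  Zone I at 10 (w=3) → Alpha
  Zone VII at 15 (w=70) → Alpha
  Zone VIII at 22 (w=4) → Alpha
  Zone III at 32 (w=5) → Alpha
  Zone IV at 33 (w=400) → Alpha
  Zone II at 35 (w=2) → Alpha
  Zone V at 44 (w=200) → Beta
  Zone VI at 50 (w=2) → Beta
Alpha captures 484; Beta captures 202.

484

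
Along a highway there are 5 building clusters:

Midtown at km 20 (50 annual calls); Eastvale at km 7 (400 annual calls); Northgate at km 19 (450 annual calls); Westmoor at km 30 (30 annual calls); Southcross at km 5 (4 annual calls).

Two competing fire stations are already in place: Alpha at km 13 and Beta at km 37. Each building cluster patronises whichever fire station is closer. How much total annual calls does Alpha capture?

The indifferent point is the midpoint (13+37)/2 = 25; building clusters left of it (closer to Alpha at 13) go to Alpha, those right go to Beta.
  Southcross at 5 (w=4) → Alpha
  Eastvale at 7 (w=400) → Alpha
  Northgate at 19 (w=450) → Alpha
  Midtown at 20 (w=50) → Alpha
  Westmoor at 30 (w=30) → Beta
Alpha captures 904; Beta captures 30.

904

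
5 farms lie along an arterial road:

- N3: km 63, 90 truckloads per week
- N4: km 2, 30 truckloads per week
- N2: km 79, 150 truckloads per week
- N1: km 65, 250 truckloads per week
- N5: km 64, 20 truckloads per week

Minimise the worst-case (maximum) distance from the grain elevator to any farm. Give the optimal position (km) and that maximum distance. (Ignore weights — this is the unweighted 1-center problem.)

The 1-center on a line is the midpoint of the two extreme points: leftmost at 2, rightmost at 79.
Optimal location = (2 + 79)/2 = 40.5; maximum distance = (79 − 2)/2 = 38.5.

location 40.5, max distance 38.5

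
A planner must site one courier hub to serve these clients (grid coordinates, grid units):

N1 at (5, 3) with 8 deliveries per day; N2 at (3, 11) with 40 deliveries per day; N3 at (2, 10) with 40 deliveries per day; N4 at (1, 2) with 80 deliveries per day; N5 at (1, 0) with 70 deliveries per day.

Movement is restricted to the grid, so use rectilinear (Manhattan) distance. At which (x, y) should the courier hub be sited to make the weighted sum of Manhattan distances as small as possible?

(1, 2)

Manhattan distance separates: Σwᵢ(|x−xᵢ|+|y−yᵢ|) = Σwᵢ|x−xᵢ| + Σwᵢ|y−yᵢ|, so x and y are optimised independently as 1-D weighted medians.
Total weight W = 238; half = 119.
x-coordinate, sorted with cumulative weight:
  x=1 (N4, w=80) cum 80
  x=1 (N5, w=70) cum 150  ← median
  x=2 (N3, w=40) cum 190
  x=3 (N2, w=40) cum 230
  x=5 (N1, w=8) cum 238
⇒ x* = 1
y-coordinate, sorted with cumulative weight:
  y=0 (N5, w=70) cum 70
  y=2 (N4, w=80) cum 150  ← median
  y=3 (N1, w=8) cum 158
  y=10 (N3, w=40) cum 198
  y=11 (N2, w=40) cum 238
⇒ y* = 2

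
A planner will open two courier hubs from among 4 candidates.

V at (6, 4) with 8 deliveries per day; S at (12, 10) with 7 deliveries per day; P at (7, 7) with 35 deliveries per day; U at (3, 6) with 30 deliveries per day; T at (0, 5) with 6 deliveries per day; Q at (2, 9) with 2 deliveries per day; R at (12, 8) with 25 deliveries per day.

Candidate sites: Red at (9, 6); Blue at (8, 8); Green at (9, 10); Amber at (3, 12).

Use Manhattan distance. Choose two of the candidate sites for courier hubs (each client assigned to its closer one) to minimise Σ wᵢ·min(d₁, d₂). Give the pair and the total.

{Red, Blue}, total 506

Evaluate every pair (each demand assigned to the nearer of the two):
  {Red, Blue}: total = 506
  {Blue, Amber}: total = 508
  {Blue, Green}: total = 529
  {Red, Green}: total = 547
  {Red, Amber}: total = 567
  {Green, Amber}: total = 641
Best pair: {Red, Blue} with total 506.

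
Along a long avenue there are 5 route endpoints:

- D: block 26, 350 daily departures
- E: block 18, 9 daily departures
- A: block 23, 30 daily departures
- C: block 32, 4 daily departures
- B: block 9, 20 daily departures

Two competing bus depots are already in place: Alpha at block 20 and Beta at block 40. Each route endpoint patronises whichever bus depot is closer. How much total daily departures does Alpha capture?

The indifferent point is the midpoint (20+40)/2 = 30; route endpoints left of it (closer to Alpha at 20) go to Alpha, those right go to Beta.
  B at 9 (w=20) → Alpha
  E at 18 (w=9) → Alpha
  A at 23 (w=30) → Alpha
  D at 26 (w=350) → Alpha
  C at 32 (w=4) → Beta
Alpha captures 409; Beta captures 4.

409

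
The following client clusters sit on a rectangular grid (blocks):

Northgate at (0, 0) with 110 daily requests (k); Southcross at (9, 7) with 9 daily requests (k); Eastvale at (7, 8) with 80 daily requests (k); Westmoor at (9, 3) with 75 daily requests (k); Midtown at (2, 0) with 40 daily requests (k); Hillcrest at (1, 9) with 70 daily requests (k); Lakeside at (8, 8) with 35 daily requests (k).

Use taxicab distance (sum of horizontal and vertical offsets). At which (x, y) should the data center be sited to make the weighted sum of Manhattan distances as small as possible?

(2, 3)

Manhattan distance separates: Σwᵢ(|x−xᵢ|+|y−yᵢ|) = Σwᵢ|x−xᵢ| + Σwᵢ|y−yᵢ|, so x and y are optimised independently as 1-D weighted medians.
Total weight W = 419; half = 209.5.
x-coordinate, sorted with cumulative weight:
  x=0 (Northgate, w=110) cum 110
  x=1 (Hillcrest, w=70) cum 180
  x=2 (Midtown, w=40) cum 220  ← median
  x=7 (Eastvale, w=80) cum 300
  x=8 (Lakeside, w=35) cum 335
  x=9 (Southcross, w=9) cum 344
  x=9 (Westmoor, w=75) cum 419
⇒ x* = 2
y-coordinate, sorted with cumulative weight:
  y=0 (Northgate, w=110) cum 110
  y=0 (Midtown, w=40) cum 150
  y=3 (Westmoor, w=75) cum 225  ← median
  y=7 (Southcross, w=9) cum 234
  y=8 (Eastvale, w=80) cum 314
  y=8 (Lakeside, w=35) cum 349
  y=9 (Hillcrest, w=70) cum 419
⇒ y* = 3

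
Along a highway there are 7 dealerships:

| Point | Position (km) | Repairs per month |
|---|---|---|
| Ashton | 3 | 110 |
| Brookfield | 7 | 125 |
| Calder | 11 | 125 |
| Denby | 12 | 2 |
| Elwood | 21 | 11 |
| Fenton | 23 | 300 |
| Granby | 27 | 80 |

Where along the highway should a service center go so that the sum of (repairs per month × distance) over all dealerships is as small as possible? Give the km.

For a sum of weighted absolute distances on a line, the optimum is the weighted median (not the mean). Total weight W = 753; half-weight = 376.5.
Sort by position and accumulate weight:
  km 3 (Ashton, w=110) → cum 110
  km 7 (Brookfield, w=125) → cum 235
  km 11 (Calder, w=125) → cum 360
  km 12 (Denby, w=2) → cum 362
  km 21 (Elwood, w=11) → cum 373
  km 23 (Fenton, w=300) → cum 673  ≥ 376.5 → median here
  km 27 (Granby, w=80) → cum 753
Optimal location: km 23.

x = 23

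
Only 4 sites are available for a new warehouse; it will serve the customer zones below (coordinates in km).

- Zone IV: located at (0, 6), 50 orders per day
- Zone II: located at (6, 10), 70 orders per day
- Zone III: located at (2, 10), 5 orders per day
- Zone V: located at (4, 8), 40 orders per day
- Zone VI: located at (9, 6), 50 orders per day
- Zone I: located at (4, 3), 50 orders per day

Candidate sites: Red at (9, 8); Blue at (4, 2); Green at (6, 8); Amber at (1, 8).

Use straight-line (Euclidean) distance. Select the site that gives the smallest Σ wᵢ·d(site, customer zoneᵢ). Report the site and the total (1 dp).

Green, total 1008.1 km

Total weighted distance at each candidate:
  Red (9, 8): total = 1403.3
  Blue (4, 2): total = 1511.5
  Green (6, 8): total = 1008.1
  Amber (1, 8): total = 1323.8
Minimum is at Green with total 1008.1 km.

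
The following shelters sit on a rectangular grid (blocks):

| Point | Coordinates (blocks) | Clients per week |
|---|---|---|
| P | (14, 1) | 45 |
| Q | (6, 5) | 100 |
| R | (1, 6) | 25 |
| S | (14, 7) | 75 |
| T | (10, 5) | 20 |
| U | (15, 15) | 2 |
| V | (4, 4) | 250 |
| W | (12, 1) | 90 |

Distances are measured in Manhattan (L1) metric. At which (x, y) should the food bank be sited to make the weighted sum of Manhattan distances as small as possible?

Manhattan distance separates: Σwᵢ(|x−xᵢ|+|y−yᵢ|) = Σwᵢ|x−xᵢ| + Σwᵢ|y−yᵢ|, so x and y are optimised independently as 1-D weighted medians.
Total weight W = 607; half = 303.5.
x-coordinate, sorted with cumulative weight:
  x=1 (R, w=25) cum 25
  x=4 (V, w=250) cum 275
  x=6 (Q, w=100) cum 375  ← median
  x=10 (T, w=20) cum 395
  x=12 (W, w=90) cum 485
  x=14 (P, w=45) cum 530
  x=14 (S, w=75) cum 605
  x=15 (U, w=2) cum 607
⇒ x* = 6
y-coordinate, sorted with cumulative weight:
  y=1 (P, w=45) cum 45
  y=1 (W, w=90) cum 135
  y=4 (V, w=250) cum 385  ← median
  y=5 (Q, w=100) cum 485
  y=5 (T, w=20) cum 505
  y=6 (R, w=25) cum 530
  y=7 (S, w=75) cum 605
  y=15 (U, w=2) cum 607
⇒ y* = 4

(6, 4)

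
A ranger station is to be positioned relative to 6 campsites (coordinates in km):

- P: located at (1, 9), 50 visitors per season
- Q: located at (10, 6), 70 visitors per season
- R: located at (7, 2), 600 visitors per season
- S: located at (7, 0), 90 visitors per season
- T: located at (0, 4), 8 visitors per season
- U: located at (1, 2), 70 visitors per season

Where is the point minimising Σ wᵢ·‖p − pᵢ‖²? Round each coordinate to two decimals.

(6.36, 2.52)

The minimiser of Σwᵢ‖p−pᵢ‖² is the weighted centroid p* = (Σwᵢpᵢ)/(Σwᵢ).
Σwᵢ = 888.
Σwᵢxᵢ = 50·1 + 70·10 + 600·7 + 90·7 + 8·0 + 70·1 = 5650.
Σwᵢyᵢ = 50·9 + 70·6 + 600·2 + 90·0 + 8·4 + 70·2 = 2242.
x* = 5650/888 = 6.36, y* = 2242/888 = 2.52.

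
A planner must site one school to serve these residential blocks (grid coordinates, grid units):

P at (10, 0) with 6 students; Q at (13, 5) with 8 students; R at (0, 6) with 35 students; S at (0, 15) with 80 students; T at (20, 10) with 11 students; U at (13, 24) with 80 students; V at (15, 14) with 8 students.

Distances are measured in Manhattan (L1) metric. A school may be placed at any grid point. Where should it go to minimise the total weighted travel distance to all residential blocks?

(0, 15)

Manhattan distance separates: Σwᵢ(|x−xᵢ|+|y−yᵢ|) = Σwᵢ|x−xᵢ| + Σwᵢ|y−yᵢ|, so x and y are optimised independently as 1-D weighted medians.
Total weight W = 228; half = 114.
x-coordinate, sorted with cumulative weight:
  x=0 (R, w=35) cum 35
  x=0 (S, w=80) cum 115  ← median
  x=10 (P, w=6) cum 121
  x=13 (Q, w=8) cum 129
  x=13 (U, w=80) cum 209
  x=15 (V, w=8) cum 217
  x=20 (T, w=11) cum 228
⇒ x* = 0
y-coordinate, sorted with cumulative weight:
  y=0 (P, w=6) cum 6
  y=5 (Q, w=8) cum 14
  y=6 (R, w=35) cum 49
  y=10 (T, w=11) cum 60
  y=14 (V, w=8) cum 68
  y=15 (S, w=80) cum 148  ← median
  y=24 (U, w=80) cum 228
⇒ y* = 15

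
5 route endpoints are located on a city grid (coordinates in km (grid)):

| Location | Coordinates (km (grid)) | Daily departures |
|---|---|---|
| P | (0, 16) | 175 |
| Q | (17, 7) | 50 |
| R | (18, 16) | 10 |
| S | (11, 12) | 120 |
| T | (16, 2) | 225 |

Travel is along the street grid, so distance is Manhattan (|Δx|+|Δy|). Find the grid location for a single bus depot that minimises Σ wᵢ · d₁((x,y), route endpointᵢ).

Manhattan distance separates: Σwᵢ(|x−xᵢ|+|y−yᵢ|) = Σwᵢ|x−xᵢ| + Σwᵢ|y−yᵢ|, so x and y are optimised independently as 1-D weighted medians.
Total weight W = 580; half = 290.
x-coordinate, sorted with cumulative weight:
  x=0 (P, w=175) cum 175
  x=11 (S, w=120) cum 295  ← median
  x=16 (T, w=225) cum 520
  x=17 (Q, w=50) cum 570
  x=18 (R, w=10) cum 580
⇒ x* = 11
y-coordinate, sorted with cumulative weight:
  y=2 (T, w=225) cum 225
  y=7 (Q, w=50) cum 275
  y=12 (S, w=120) cum 395  ← median
  y=16 (P, w=175) cum 570
  y=16 (R, w=10) cum 580
⇒ y* = 12

(11, 12)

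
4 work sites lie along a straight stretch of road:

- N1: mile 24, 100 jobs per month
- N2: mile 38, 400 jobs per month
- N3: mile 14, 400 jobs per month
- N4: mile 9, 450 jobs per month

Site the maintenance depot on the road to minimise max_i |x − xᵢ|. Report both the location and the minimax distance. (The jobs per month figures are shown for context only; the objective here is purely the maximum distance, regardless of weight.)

location 23.5, max distance 14.5

The 1-center on a line is the midpoint of the two extreme points: leftmost at 9, rightmost at 38.
Optimal location = (9 + 38)/2 = 23.5; maximum distance = (38 − 9)/2 = 14.5.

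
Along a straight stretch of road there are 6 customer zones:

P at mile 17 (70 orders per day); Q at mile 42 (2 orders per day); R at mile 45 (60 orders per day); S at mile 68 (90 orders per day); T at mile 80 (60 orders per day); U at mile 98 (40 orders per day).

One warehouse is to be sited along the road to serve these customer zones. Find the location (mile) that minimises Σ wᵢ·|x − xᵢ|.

For a sum of weighted absolute distances on a line, the optimum is the weighted median (not the mean). Total weight W = 322; half-weight = 161.
Sort by position and accumulate weight:
  mile 17 (P, w=70) → cum 70
  mile 42 (Q, w=2) → cum 72
  mile 45 (R, w=60) → cum 132
  mile 68 (S, w=90) → cum 222  ≥ 161 → median here
  mile 80 (T, w=60) → cum 282
  mile 98 (U, w=40) → cum 322
Optimal location: mile 68.

x = 68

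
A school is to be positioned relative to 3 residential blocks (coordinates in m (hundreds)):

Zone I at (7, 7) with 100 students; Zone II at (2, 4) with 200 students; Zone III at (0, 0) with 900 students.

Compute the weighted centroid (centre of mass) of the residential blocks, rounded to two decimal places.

(0.92, 1.25)

The minimiser of Σwᵢ‖p−pᵢ‖² is the weighted centroid p* = (Σwᵢpᵢ)/(Σwᵢ).
Σwᵢ = 1200.
Σwᵢxᵢ = 100·7 + 200·2 + 900·0 = 1100.
Σwᵢyᵢ = 100·7 + 200·4 + 900·0 = 1500.
x* = 1100/1200 = 0.92, y* = 1500/1200 = 1.25.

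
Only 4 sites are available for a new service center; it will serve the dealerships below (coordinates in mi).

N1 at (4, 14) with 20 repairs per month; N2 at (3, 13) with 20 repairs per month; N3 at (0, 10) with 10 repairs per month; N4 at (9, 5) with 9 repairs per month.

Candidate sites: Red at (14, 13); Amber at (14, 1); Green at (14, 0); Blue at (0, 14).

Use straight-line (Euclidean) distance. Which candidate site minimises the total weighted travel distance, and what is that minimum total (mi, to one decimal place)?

Total weighted distance at each candidate:
  Red (14, 13): total = 649.1
  Amber (14, 1): total = 877.7
  Green (14, 0): total = 920.4
  Blue (0, 14): total = 297.8
Minimum is at Blue with total 297.8 mi.

Blue, total 297.8 mi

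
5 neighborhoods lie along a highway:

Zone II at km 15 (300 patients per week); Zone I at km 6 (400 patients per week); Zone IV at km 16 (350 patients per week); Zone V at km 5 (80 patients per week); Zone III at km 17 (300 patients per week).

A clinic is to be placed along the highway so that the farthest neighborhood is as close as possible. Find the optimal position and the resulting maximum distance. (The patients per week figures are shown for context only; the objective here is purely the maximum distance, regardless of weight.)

The 1-center on a line is the midpoint of the two extreme points: leftmost at 5, rightmost at 17.
Optimal location = (5 + 17)/2 = 11; maximum distance = (17 − 5)/2 = 6.

location 11, max distance 6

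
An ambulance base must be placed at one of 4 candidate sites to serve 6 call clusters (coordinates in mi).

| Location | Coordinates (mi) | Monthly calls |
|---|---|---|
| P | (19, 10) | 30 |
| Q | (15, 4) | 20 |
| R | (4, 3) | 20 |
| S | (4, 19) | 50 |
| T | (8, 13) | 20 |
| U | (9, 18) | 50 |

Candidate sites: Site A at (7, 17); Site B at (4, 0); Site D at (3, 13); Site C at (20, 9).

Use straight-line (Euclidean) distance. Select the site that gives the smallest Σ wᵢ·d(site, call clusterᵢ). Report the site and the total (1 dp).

Total weighted distance at each candidate:
  Site A (7, 17): total = 1383.0
  Site B (4, 0): total = 2991.0
  Site D (3, 13): total = 1784.0
  Site C (20, 9): total = 2432.6
Minimum is at Site A with total 1383.0 mi.

Site A, total 1383.0 mi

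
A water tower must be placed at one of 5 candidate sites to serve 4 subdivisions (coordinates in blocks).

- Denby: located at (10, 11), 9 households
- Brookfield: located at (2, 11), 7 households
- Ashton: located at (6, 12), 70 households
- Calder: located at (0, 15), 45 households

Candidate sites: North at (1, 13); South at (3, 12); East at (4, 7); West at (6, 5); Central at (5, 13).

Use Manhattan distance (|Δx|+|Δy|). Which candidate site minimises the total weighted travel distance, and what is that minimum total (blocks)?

Total weighted distance at each candidate:
  North (1, 13): total = 675
  South (3, 12): total = 566
  East (4, 7): total = 1162
  West (6, 5): total = 1370
  Central (5, 13): total = 553
Minimum is at Central with total 553 blocks.

Central, total 553 blocks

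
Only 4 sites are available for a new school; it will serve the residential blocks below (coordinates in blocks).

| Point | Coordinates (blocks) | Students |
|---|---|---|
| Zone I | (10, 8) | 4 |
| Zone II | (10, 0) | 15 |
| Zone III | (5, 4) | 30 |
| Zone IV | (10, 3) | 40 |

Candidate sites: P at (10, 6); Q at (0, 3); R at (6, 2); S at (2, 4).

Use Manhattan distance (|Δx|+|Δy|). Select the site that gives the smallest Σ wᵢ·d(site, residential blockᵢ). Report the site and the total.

Total weighted distance at each candidate:
  P (10, 6): total = 428
  Q (0, 3): total = 835
  R (6, 2): total = 420
  S (2, 4): total = 678
Minimum is at R with total 420 blocks.

R, total 420 blocks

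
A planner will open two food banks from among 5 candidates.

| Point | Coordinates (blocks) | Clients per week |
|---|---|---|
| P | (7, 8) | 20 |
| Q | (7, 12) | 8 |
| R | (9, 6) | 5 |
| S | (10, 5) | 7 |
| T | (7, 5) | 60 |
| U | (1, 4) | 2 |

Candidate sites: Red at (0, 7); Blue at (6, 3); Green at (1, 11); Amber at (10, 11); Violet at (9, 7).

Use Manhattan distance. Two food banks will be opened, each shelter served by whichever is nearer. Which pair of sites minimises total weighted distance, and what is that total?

{Blue, Violet}, total 334

Evaluate every pair (each demand assigned to the nearer of the two):
  {Blue, Violet}: total = 334
  {Amber, Violet}: total = 380
  {Red, Violet}: total = 390
  {Green, Violet}: total = 396
  {Blue, Amber}: total = 416
  {Blue, Green}: total = 440
  {Red, Blue}: total = 460
  {Red, Amber}: total = 772
  {Green, Amber}: total = 778
  {Red, Green}: total = 898
Best pair: {Blue, Violet} with total 334.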